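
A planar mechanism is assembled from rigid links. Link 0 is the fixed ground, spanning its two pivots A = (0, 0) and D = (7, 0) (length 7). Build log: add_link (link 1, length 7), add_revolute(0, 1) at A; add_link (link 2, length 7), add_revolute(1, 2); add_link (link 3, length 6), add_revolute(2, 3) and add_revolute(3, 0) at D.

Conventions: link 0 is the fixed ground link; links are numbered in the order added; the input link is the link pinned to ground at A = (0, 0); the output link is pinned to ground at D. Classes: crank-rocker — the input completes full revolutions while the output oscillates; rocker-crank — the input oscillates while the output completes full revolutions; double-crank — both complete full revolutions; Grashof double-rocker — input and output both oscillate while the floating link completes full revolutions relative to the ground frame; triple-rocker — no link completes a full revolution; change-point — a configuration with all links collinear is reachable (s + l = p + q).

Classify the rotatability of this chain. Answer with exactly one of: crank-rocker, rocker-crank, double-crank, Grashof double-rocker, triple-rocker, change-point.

lengths: ground=7, input=7, coupler=7, output=6
sorted: s=6 (shortest), l=7 (longest), p+q=14
s + l = 13 vs p + q = 14
s + l < p + q (Grashof) with shortest = output link → rocker-crank

rocker-crank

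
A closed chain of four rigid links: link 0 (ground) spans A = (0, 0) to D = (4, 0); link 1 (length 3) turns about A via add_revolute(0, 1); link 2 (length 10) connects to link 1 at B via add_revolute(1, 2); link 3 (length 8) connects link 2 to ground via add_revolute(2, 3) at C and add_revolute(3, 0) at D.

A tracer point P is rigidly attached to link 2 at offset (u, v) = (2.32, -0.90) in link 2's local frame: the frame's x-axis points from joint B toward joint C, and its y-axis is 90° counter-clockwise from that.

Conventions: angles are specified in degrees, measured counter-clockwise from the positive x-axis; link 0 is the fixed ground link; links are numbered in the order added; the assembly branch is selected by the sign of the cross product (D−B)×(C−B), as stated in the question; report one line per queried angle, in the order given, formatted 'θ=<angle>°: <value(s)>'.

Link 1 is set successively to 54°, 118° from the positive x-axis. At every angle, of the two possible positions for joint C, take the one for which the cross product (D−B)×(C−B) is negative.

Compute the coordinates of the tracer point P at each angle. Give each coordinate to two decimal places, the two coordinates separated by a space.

A=(0,0), D=(4.00,0)
θ=54°: B = A + 3.00·(cos54°, sin54°) = (1.7634, 2.4271)
θ=54°: |BD| = 3.3005
θ=54°: circle(B,10.00) ∩ circle(D,8.00): a=7.1040, h=7.0380
θ=54°:   candidates: C₊=(11.7530,1.9725) cross=23.229; C₋=(1.4021,-7.5664) cross=-23.229
θ=54°:   branch - wants cross < 0 → take C=(1.4021,-7.5664) (cross=-23.229)
θ=54°: ex = (C−B)/|BC| = (-0.0361,-0.9993); ey = (0.9993,-0.0361)
θ=54°: P = B + 2.32·ex + -0.90·ey = (0.7801,0.1411)
θ=118°: B = A + 3.00·(cos118°, sin118°) = (-1.4084, 2.6488)
θ=118°: |BD| = 6.0222
θ=118°: circle(B,10.00) ∩ circle(D,8.00): a=6.0000, h=8.0000
θ=118°:   candidates: C₊=(7.4988,7.1943) cross=48.178; C₋=(0.4613,-7.1748) cross=-48.178
θ=118°:   branch - wants cross < 0 → take C=(0.4613,-7.1748) (cross=-48.178)
θ=118°: ex = (C−B)/|BC| = (0.1870,-0.9824); ey = (0.9824,0.1870)
θ=118°: P = B + 2.32·ex + -0.90·ey = (-1.8588,0.2015)

θ=54°: 0.78 0.14
θ=118°: -1.86 0.20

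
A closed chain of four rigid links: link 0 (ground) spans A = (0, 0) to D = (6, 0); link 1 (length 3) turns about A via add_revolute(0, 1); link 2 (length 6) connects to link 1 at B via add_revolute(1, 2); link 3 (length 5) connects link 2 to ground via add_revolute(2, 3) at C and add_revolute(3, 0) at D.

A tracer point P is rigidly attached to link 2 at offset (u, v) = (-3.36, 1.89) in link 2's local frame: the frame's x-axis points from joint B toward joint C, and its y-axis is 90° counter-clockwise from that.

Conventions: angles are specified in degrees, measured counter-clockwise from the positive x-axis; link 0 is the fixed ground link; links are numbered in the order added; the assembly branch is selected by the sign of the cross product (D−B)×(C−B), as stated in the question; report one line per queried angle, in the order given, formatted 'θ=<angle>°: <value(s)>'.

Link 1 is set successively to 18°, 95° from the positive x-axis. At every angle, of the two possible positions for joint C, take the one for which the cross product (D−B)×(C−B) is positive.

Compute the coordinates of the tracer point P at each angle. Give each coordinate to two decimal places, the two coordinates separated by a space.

A=(0,0), D=(6.00,0)
θ=18°: B = A + 3.00·(cos18°, sin18°) = (2.8532, 0.9271)
θ=18°: |BD| = 3.2805
θ=18°: circle(B,6.00) ∩ circle(D,5.00): a=3.3168, h=4.9999
θ=18°:   candidates: C₊=(7.4477,4.7858) cross=16.402; C₋=(4.6219,-4.8063) cross=-16.402
θ=18°:   branch + wants cross > 0 → take C=(7.4477,4.7858) (cross=16.402)
θ=18°: ex = (C−B)/|BC| = (0.7658,0.6431); ey = (-0.6431,0.7658)
θ=18°: P = B + -3.36·ex + 1.89·ey = (-0.9353,0.2134)
θ=95°: B = A + 3.00·(cos95°, sin95°) = (-0.2615, 2.9886)
θ=95°: |BD| = 6.9381
θ=95°: circle(B,6.00) ∩ circle(D,5.00): a=4.2618, h=4.2234
θ=95°:   candidates: C₊=(5.4039,4.9643) cross=29.303; C₋=(1.7655,-2.6587) cross=-29.303
θ=95°:   branch + wants cross > 0 → take C=(5.4039,4.9643) (cross=29.303)
θ=95°: ex = (C−B)/|BC| = (0.9442,0.3293); ey = (-0.3293,0.9442)
θ=95°: P = B + -3.36·ex + 1.89·ey = (-4.0564,3.6668)

θ=18°: -0.94 0.21
θ=95°: -4.06 3.67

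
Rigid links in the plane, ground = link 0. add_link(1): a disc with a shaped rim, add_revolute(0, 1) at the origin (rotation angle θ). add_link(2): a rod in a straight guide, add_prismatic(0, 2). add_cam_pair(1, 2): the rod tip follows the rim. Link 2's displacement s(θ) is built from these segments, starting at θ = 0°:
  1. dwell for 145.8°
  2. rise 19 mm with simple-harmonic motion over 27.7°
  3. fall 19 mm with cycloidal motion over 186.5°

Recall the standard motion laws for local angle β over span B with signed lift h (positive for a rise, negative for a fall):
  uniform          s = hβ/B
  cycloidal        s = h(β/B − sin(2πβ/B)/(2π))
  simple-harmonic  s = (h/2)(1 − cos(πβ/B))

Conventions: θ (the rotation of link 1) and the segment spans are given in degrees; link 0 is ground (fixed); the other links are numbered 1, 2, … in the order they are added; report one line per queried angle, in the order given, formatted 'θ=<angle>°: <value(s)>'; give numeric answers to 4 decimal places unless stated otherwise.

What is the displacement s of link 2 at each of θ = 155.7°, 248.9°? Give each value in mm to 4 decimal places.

segment 1 (0° to 145.8°, dwell): s unchanged at 0.0000
θ = 155.7° falls in segment 2 (145.8° to 173.5°, simple-harmonic, h = 19): β = 155.7 − 145.8 = 9.9°, B = 27.7°; Δs = 19/2·(1 − cos(π·0.3574)) = 5.3850; s = 0.0000 + 5.3850 = 5.3850
segment 2 (145.8° to 173.5°, simple-harmonic, h = 19) is passed completely: s = 0.0000 + (19) = 19.0000
θ = 248.9° falls in segment 3 (173.5° to 360°, cycloidal, h = -19): β = 248.9 − 173.5 = 75.4°, B = 186.5°; Δs = -19·(0.4043 − sin(2π·0.4043)/(2π)) = -5.9706; s = 19.0000 − 5.9706 = 13.0294

θ=155.7°: 5.3850
θ=248.9°: 13.0294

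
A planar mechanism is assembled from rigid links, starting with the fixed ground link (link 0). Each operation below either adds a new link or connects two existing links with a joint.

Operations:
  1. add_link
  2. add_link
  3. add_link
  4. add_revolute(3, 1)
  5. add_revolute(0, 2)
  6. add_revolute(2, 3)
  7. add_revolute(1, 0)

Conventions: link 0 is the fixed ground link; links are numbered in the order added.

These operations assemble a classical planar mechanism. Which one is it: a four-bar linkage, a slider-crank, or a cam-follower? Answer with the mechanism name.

links: 4 (incl. ground); joints: 4 revolute, 0 prismatic, 0 higher (cam) pair, forming one closed loop
4 links in a single 4R loop → four-bar linkage

four-bar linkage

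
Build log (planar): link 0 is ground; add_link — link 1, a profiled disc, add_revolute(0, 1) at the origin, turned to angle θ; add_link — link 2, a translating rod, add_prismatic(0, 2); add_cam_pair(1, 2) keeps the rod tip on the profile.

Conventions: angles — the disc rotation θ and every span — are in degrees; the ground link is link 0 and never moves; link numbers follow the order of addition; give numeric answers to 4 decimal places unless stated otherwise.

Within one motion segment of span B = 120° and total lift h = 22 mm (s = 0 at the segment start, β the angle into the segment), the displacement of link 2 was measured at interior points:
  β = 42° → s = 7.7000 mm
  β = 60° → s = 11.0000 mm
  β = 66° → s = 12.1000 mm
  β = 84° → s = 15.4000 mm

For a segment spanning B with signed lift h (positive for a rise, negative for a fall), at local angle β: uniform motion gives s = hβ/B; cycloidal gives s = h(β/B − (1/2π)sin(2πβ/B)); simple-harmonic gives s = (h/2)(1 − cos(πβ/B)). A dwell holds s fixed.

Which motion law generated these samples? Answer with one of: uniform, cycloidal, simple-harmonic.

candidates at β/B = r: uniform s = h·r (linear in β); cycloidal s = h·(r − sin(2πr)/(2π)); simple-harmonic s = (h/2)(1 − cos(πr))
β=42°: printed 7.7000 | uniform 7.7000, cycloidal 4.8673, simple-harmonic 6.0061
β=60°: printed 11.0000 | uniform 11.0000, cycloidal 11.0000, simple-harmonic 11.0000
β=66°: printed 12.1000 | uniform 12.1000, cycloidal 13.1820, simple-harmonic 12.7208
β=84°: printed 15.4000 | uniform 15.4000, cycloidal 18.7300, simple-harmonic 17.4656
only one law matches every sample → uniform

uniform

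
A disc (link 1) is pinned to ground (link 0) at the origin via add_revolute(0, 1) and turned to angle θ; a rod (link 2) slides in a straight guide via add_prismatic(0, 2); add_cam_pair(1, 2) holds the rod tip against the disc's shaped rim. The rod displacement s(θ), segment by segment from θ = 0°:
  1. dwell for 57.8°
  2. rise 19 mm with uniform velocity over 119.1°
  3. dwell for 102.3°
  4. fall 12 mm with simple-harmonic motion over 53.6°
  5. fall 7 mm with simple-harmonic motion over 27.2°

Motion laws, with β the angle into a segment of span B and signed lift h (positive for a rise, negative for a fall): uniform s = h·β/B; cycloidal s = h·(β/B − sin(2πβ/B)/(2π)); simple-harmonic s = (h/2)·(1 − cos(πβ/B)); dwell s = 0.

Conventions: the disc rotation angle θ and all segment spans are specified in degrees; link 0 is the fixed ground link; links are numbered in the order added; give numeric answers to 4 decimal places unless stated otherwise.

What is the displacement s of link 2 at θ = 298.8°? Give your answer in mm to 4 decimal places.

segment 1 (0° to 57.8°, dwell): s unchanged at 0.0000
segment 2 (57.8° to 176.9°, uniform, h = 19) is passed completely: s = 0.0000 + (19) = 19.0000
segment 3 (176.9° to 279.2°, dwell): s unchanged at 19.0000
θ = 298.8° falls in segment 4 (279.2° to 332.8°, simple-harmonic, h = -12): β = 298.8 − 279.2 = 19.6°, B = 53.6°; Δs = -12/2·(1 − cos(π·0.3657)) = -3.5425; s = 19.0000 − 3.5425 = 15.4575

15.4575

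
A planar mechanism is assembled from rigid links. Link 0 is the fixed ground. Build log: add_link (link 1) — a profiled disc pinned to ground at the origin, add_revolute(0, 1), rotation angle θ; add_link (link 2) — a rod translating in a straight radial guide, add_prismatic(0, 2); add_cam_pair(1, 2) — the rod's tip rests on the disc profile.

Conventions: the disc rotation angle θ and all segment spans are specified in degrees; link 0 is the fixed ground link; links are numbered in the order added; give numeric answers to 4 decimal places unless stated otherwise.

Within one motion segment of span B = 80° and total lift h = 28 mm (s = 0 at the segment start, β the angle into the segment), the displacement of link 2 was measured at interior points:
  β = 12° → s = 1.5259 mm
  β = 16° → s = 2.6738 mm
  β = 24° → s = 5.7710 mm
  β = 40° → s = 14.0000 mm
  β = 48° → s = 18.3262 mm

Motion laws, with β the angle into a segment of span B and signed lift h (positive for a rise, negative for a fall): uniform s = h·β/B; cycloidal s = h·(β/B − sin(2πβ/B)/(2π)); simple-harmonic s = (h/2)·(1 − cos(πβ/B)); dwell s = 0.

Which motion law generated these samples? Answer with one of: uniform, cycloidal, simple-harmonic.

candidates at β/B = r: uniform s = h·r (linear in β); cycloidal s = h·(r − sin(2πr)/(2π)); simple-harmonic s = (h/2)(1 − cos(πr))
β=12°: printed 1.5259 | uniform 4.2000, cycloidal 0.5947, simple-harmonic 1.5259
β=16°: printed 2.6738 | uniform 5.6000, cycloidal 1.3618, simple-harmonic 2.6738
β=24°: printed 5.7710 | uniform 8.4000, cycloidal 4.1618, simple-harmonic 5.7710
β=40°: printed 14.0000 | uniform 14.0000, cycloidal 14.0000, simple-harmonic 14.0000
β=48°: printed 18.3262 | uniform 16.8000, cycloidal 19.4194, simple-harmonic 18.3262
only one law matches every sample → simple-harmonic

simple-harmonic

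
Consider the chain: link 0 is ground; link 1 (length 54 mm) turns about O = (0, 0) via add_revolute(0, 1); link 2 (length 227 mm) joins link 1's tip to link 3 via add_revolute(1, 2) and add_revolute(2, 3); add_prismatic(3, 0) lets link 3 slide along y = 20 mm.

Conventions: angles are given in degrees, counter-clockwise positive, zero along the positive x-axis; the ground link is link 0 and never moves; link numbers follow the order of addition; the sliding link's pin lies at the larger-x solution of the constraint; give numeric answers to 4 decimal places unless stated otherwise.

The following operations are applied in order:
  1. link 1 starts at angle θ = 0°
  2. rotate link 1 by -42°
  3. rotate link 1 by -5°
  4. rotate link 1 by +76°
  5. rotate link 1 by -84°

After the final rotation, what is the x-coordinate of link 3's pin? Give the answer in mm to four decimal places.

geometry: r = 54 mm, L = 227 mm, e = 20 mm; θ starts at 0°
rotate link 1 by -42°: θ ← 0° -42° = -42°
rotate link 1 by -5°: θ ← -42° -5° = -47°
rotate link 1 by +76°: θ ← -47° +76° = 29°
rotate link 1 by -84°: θ ← 29° -84° = -55°
crank pin P = (r cos θ, r sin θ) = (30.973128, -44.234210)
h = r sin θ − e = -44.234210 − 20 = -64.234210
x = r cos θ + √(L² − h²) = 30.973128 + 217.722223 = 248.695350

248.6954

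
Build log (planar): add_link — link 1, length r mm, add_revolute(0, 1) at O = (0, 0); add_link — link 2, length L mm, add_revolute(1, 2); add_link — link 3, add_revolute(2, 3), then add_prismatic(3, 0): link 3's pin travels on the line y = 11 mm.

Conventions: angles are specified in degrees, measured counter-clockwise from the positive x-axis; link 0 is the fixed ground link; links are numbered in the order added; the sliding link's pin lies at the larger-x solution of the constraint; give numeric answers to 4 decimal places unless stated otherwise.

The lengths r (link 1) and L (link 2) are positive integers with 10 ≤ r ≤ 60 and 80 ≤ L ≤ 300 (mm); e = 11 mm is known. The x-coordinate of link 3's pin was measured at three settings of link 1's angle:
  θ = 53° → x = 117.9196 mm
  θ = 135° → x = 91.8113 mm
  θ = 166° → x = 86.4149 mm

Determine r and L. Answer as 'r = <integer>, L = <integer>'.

constraint per measurement: (x − r cos θ)² + (r sin θ − e)² = L²
subtracting the θ₁ and θ₂ equations cancels the r² and L² terms:
r = (x₁² − x₂²) / (2[(x₁cos θ₁ + e sin θ₁) − (x₂cos θ₂ + e sin θ₂)]) = 20.0000 → r = 20
L² = (x₁ − r cos θ₁)² + (r sin θ₁ − e)² = 11236.0010 → L = 106.0000 → L = 106
check at θ₃=166°: x = 86.4149 (printed 86.4149) ✓

r = 20, L = 106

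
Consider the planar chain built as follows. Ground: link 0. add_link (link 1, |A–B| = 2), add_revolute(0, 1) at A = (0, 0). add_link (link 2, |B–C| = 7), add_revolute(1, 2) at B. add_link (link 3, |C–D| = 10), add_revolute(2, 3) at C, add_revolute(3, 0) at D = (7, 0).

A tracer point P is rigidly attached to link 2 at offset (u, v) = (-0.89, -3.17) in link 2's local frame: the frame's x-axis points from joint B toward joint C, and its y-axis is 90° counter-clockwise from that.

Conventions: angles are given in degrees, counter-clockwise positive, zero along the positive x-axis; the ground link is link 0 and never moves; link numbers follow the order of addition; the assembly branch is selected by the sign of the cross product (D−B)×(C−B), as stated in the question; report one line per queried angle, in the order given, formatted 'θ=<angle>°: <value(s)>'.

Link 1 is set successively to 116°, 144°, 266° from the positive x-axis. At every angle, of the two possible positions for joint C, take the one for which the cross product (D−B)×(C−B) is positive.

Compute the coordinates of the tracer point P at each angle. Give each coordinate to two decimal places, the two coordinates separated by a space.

A=(0,0), D=(7.00,0)
θ=116°: B = A + 2.00·(cos116°, sin116°) = (-0.8767, 1.7976)
θ=116°: |BD| = 8.0793
θ=116°: circle(B,7.00) ∩ circle(D,10.00): a=0.8834, h=6.9440
θ=116°:   candidates: C₊=(1.5295,8.3710) cross=56.103; C₋=(-1.5605,-5.1689) cross=-56.103
θ=116°:   branch + wants cross > 0 → take C=(1.5295,8.3710) (cross=56.103)
θ=116°: ex = (C−B)/|BC| = (0.3438,0.9391); ey = (-0.9391,0.3438)
θ=116°: P = B + -0.89·ex + -3.17·ey = (1.7941,-0.1279)
θ=144°: B = A + 2.00·(cos144°, sin144°) = (-1.6180, 1.1756)
θ=144°: |BD| = 8.6978
θ=144°: circle(B,7.00) ∩ circle(D,10.00): a=1.4172, h=6.8550
θ=144°:   candidates: C₊=(0.7126,7.7762) cross=59.624; C₋=(-1.1404,-5.8081) cross=-59.624
θ=144°:   branch + wants cross > 0 → take C=(0.7126,7.7762) (cross=59.624)
θ=144°: ex = (C−B)/|BC| = (0.3330,0.9429); ey = (-0.9429,0.3330)
θ=144°: P = B + -0.89·ex + -3.17·ey = (1.0748,-0.7191)
θ=266°: B = A + 2.00·(cos266°, sin266°) = (-0.1395, -1.9951)
θ=266°: |BD| = 7.4130
θ=266°: circle(B,7.00) ∩ circle(D,10.00): a=0.2666, h=6.9949
θ=266°:   candidates: C₊=(-1.7653,4.8135) cross=51.854; C₋=(1.9999,-8.6602) cross=-51.854
θ=266°:   branch + wants cross > 0 → take C=(-1.7653,4.8135) (cross=51.854)
θ=266°: ex = (C−B)/|BC| = (-0.2323,0.9727); ey = (-0.9727,-0.2323)
θ=266°: P = B + -0.89·ex + -3.17·ey = (3.1505,-2.1245)

θ=116°: 1.79 -0.13
θ=144°: 1.07 -0.72
θ=266°: 3.15 -2.12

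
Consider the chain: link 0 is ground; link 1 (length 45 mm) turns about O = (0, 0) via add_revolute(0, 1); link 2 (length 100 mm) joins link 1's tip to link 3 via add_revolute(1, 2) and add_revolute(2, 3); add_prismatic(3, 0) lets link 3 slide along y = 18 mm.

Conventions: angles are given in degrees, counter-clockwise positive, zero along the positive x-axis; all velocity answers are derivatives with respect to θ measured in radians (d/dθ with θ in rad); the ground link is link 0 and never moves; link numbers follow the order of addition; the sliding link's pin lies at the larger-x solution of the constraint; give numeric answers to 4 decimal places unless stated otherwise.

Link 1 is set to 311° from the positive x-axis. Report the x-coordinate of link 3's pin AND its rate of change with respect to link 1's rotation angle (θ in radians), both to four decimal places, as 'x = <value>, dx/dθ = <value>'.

geometry: r = 45 mm, L = 100 mm, e = 18 mm
crank pin P = (r cos θ, r sin θ) = (29.522656, -33.961931)
h = r sin θ − e = -33.961931 − 18 = -51.961931
x = r cos θ + √(L² − h²) = 29.522656 + 85.439790 = 114.962446
dx/dθ = −r sin θ − h·r cos θ/√(L² − h²) (θ in radians; h = -51.961931) = 51.916730

x = 114.9624, dx/dθ = 51.9167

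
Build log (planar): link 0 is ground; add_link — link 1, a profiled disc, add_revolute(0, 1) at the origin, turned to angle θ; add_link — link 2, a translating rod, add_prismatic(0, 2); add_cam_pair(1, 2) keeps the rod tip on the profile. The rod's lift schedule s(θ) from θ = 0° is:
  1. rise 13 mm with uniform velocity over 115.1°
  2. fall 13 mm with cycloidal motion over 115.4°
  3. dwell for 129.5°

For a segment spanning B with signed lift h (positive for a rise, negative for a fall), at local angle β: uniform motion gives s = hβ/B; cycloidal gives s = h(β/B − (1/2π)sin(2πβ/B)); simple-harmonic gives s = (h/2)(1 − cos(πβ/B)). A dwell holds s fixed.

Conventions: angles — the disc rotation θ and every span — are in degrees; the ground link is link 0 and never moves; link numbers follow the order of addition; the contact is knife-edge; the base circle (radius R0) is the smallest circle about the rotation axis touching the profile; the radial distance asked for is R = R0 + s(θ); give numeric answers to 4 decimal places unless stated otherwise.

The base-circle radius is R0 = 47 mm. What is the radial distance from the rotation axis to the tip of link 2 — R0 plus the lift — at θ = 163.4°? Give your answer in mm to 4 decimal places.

seg 1 [0°–115.1°] uniform, h=13: full span → s += 13 → s = 13.0000
seg 2 [115.1°–230.5°] cycloidal, h=-13: θ=163.4° here. β=48.3, B=115.4. -13·(0.4185 − sin(2π·0.4185)/(2π)) = -4.4278 → s = 8.5722
R = R0 + s = 47 + 8.5722 = 55.5722

55.5722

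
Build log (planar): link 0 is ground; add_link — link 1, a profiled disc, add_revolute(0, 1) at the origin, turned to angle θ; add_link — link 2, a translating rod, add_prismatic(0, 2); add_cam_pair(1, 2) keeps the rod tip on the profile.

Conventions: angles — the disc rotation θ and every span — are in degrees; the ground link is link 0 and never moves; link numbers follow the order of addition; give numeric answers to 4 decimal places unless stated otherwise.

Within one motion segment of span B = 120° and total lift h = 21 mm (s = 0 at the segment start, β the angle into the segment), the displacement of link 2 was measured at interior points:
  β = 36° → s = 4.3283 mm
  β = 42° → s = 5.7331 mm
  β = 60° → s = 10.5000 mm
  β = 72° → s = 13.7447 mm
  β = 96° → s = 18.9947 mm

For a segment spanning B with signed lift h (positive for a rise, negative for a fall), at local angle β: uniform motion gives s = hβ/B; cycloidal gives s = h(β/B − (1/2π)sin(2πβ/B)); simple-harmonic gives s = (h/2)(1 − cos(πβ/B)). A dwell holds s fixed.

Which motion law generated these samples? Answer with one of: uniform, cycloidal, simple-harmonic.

candidates at β/B = r: uniform s = h·r (linear in β); cycloidal s = h·(r − sin(2πr)/(2π)); simple-harmonic s = (h/2)(1 − cos(πr))
β=36°: printed 4.3283 | uniform 6.3000, cycloidal 3.1213, simple-harmonic 4.3283
β=42°: printed 5.7331 | uniform 7.3500, cycloidal 4.6461, simple-harmonic 5.7331
β=60°: printed 10.5000 | uniform 10.5000, cycloidal 10.5000, simple-harmonic 10.5000
β=72°: printed 13.7447 | uniform 12.6000, cycloidal 14.5645, simple-harmonic 13.7447
β=96°: printed 18.9947 | uniform 16.8000, cycloidal 19.9787, simple-harmonic 18.9947
only one law matches every sample → simple-harmonic

simple-harmonic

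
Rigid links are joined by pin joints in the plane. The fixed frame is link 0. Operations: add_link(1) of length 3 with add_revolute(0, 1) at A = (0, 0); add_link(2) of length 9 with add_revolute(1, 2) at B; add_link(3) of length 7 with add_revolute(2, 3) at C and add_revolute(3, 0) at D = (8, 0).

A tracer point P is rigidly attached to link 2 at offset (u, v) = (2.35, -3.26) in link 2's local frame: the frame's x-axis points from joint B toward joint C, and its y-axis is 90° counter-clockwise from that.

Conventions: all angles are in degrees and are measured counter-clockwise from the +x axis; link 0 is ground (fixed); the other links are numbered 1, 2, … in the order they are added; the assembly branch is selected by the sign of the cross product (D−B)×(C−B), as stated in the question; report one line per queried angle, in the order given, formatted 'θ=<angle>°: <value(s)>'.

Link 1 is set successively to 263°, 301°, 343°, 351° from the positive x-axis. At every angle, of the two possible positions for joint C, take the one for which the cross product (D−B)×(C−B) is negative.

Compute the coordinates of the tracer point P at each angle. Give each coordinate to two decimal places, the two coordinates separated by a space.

A=(0,0), D=(8.00,0)
θ=263°: B = A + 3.00·(cos263°, sin263°) = (-0.3656, -2.9776)
θ=263°: |BD| = 8.8797
θ=263°: circle(B,9.00) ∩ circle(D,7.00): a=6.2417, h=6.4839
θ=263°:   candidates: C₊=(3.3405,5.2239) cross=57.575; C₋=(7.6890,-6.9931) cross=-57.575
θ=263°:   branch - wants cross < 0 → take C=(7.6890,-6.9931) (cross=-57.575)
θ=263°: ex = (C−B)/|BC| = (0.8950,-0.4462); ey = (0.4462,0.8950)
θ=263°: P = B + 2.35·ex + -3.26·ey = (0.2830,-6.9437)
θ=301°: B = A + 3.00·(cos301°, sin301°) = (1.5451, -2.5715)
θ=301°: |BD| = 6.9482
θ=301°: circle(B,9.00) ∩ circle(D,7.00): a=5.7769, h=6.9013
θ=301°:   candidates: C₊=(4.3577,5.9777) cross=47.952; C₋=(9.4659,-6.8448) cross=-47.952
θ=301°:   branch - wants cross < 0 → take C=(9.4659,-6.8448) (cross=-47.952)
θ=301°: ex = (C−B)/|BC| = (0.8801,-0.4748); ey = (0.4748,0.8801)
θ=301°: P = B + 2.35·ex + -3.26·ey = (2.0654,-6.5564)
θ=343°: B = A + 3.00·(cos343°, sin343°) = (2.8689, -0.8771)
θ=343°: |BD| = 5.2055
θ=343°: circle(B,9.00) ∩ circle(D,7.00): a=5.6764, h=6.9841
θ=343°:   candidates: C₊=(7.2874,6.9636) cross=36.356; C₋=(9.6410,-6.8049) cross=-36.356
θ=343°:   branch - wants cross < 0 → take C=(9.6410,-6.8049) (cross=-36.356)
θ=343°: ex = (C−B)/|BC| = (0.7525,-0.6586); ey = (0.6586,0.7525)
θ=343°: P = B + 2.35·ex + -3.26·ey = (2.4900,-4.8779)
θ=351°: B = A + 3.00·(cos351°, sin351°) = (2.9631, -0.4693)
θ=351°: |BD| = 5.0588
θ=351°: circle(B,9.00) ∩ circle(D,7.00): a=5.6922, h=6.9713
θ=351°:   candidates: C₊=(7.9840,7.0000) cross=35.266; C₋=(9.2775,-6.8824) cross=-35.266
θ=351°:   branch - wants cross < 0 → take C=(9.2775,-6.8824) (cross=-35.266)
θ=351°: ex = (C−B)/|BC| = (0.7016,-0.7126); ey = (0.7126,0.7016)
θ=351°: P = B + 2.35·ex + -3.26·ey = (2.2888,-4.4311)

θ=263°: 0.28 -6.94
θ=301°: 2.07 -6.56
θ=343°: 2.49 -4.88
θ=351°: 2.29 -4.43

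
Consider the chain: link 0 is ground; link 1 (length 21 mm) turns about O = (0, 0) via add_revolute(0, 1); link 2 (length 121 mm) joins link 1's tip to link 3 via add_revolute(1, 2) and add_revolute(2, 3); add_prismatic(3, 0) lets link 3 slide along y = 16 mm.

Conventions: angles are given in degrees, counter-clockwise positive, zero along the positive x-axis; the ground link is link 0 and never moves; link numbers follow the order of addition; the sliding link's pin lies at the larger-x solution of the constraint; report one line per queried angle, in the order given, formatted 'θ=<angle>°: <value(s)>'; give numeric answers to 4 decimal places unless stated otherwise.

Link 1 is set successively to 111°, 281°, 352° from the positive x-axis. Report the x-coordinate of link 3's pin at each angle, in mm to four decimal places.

geometry: r = 21 mm, L = 121 mm, e = 16 mm
θ=111°: crank pin P = (r cos θ, r sin θ) = (-7.525727, 19.605189)
θ=111°: h = r sin θ − e = 19.605189 − 16 = 3.605189
θ=111°: x = r cos θ + √(L² − h²) = -7.525727 + 120.946280 = 113.420553
θ=281°: crank pin P = (r cos θ, r sin θ) = (4.006989, -20.614171)
θ=281°: h = r sin θ − e = -20.614171 − 16 = -36.614171
θ=281°: x = r cos θ + √(L² − h²) = 4.006989 + 115.327371 = 119.334360
θ=352°: crank pin P = (r cos θ, r sin θ) = (20.795629, -2.922635)
θ=352°: h = r sin θ − e = -2.922635 − 16 = -18.922635
θ=352°: x = r cos θ + √(L² − h²) = 20.795629 + 119.511229 = 140.306859

θ=111°: 113.4206
θ=281°: 119.3344
θ=352°: 140.3069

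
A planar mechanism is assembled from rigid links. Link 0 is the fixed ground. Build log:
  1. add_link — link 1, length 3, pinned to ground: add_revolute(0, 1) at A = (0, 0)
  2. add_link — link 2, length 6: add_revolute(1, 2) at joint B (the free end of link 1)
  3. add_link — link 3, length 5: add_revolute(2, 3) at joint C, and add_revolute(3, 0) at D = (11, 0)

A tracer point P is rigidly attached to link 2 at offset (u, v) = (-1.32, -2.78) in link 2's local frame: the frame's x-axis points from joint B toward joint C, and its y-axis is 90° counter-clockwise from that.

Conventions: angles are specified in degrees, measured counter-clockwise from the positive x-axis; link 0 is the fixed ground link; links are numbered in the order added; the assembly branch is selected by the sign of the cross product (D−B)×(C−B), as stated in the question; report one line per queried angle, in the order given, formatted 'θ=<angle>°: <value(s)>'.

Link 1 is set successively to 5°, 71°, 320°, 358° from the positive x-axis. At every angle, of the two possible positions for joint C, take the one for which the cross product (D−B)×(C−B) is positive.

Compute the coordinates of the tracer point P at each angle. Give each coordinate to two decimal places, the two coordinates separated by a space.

A=(0,0), D=(11.00,0)
θ=5°: B = A + 3.00·(cos5°, sin5°) = (2.9886, 0.2615)
θ=5°: |BD| = 8.0157
θ=5°: circle(B,6.00) ∩ circle(D,5.00): a=4.6940, h=3.7372
θ=5°:   candidates: C₊=(7.8020,3.8435) cross=29.956; C₋=(7.5582,-3.6268) cross=-29.956
θ=5°:   branch + wants cross > 0 → take C=(7.8020,3.8435) (cross=29.956)
θ=5°: ex = (C−B)/|BC| = (0.8022,0.5970); ey = (-0.5970,0.8022)
θ=5°: P = B + -1.32·ex + -2.78·ey = (3.5893,-2.7568)
θ=71°: B = A + 3.00·(cos71°, sin71°) = (0.9767, 2.8366)
θ=71°: |BD| = 10.4169
θ=71°: circle(B,6.00) ∩ circle(D,5.00): a=5.7365, h=1.7587
θ=71°:   candidates: C₊=(6.9753,2.9668) cross=18.320; C₋=(6.0175,-0.4178) cross=-18.320
θ=71°:   branch + wants cross > 0 → take C=(6.9753,2.9668) (cross=18.320)
θ=71°: ex = (C−B)/|BC| = (0.9998,0.0217); ey = (-0.0217,0.9998)
θ=71°: P = B + -1.32·ex + -2.78·ey = (-0.2827,0.0286)
θ=320°: B = A + 3.00·(cos320°, sin320°) = (2.2981, -1.9284)
θ=320°: |BD| = 8.9130
θ=320°: circle(B,6.00) ∩ circle(D,5.00): a=5.0736, h=3.2030
θ=320°:   candidates: C₊=(6.5586,2.2964) cross=28.548; C₋=(7.9445,-3.9578) cross=-28.548
θ=320°:   branch + wants cross > 0 → take C=(6.5586,2.2964) (cross=28.548)
θ=320°: ex = (C−B)/|BC| = (0.7101,0.7041); ey = (-0.7041,0.7101)
θ=320°: P = B + -1.32·ex + -2.78·ey = (3.3183,-4.8318)
θ=358°: B = A + 3.00·(cos358°, sin358°) = (2.9982, -0.1047)
θ=358°: |BD| = 8.0025
θ=358°: circle(B,6.00) ∩ circle(D,5.00): a=4.6885, h=3.7440
θ=358°:   candidates: C₊=(7.6373,3.7003) cross=29.961; C₋=(7.7353,-3.7870) cross=-29.961
θ=358°:   branch + wants cross > 0 → take C=(7.6373,3.7003) (cross=29.961)
θ=358°: ex = (C−B)/|BC| = (0.7732,0.6342); ey = (-0.6342,0.7732)
θ=358°: P = B + -1.32·ex + -2.78·ey = (3.7406,-3.0913)

θ=5°: 3.59 -2.76
θ=71°: -0.28 0.03
θ=320°: 3.32 -4.83
θ=358°: 3.74 -3.09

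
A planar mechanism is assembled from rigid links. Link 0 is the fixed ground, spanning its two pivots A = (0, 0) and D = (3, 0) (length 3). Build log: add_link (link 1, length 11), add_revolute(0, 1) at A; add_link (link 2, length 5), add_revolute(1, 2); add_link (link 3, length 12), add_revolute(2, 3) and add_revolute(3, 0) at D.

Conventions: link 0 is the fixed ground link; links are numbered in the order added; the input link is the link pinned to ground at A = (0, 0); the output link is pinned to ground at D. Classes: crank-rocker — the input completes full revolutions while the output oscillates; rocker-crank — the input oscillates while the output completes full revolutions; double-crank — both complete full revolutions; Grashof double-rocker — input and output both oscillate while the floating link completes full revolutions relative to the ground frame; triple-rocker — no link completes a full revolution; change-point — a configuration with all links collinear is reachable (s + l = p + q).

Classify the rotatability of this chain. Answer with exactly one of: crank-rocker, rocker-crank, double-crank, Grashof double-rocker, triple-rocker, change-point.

lengths: ground=3, input=11, coupler=5, output=12
sorted: s=3 (shortest), l=12 (longest), p+q=16
s + l = 15 vs p + q = 16
s + l < p + q (Grashof) with shortest = ground link → double-crank

double-crank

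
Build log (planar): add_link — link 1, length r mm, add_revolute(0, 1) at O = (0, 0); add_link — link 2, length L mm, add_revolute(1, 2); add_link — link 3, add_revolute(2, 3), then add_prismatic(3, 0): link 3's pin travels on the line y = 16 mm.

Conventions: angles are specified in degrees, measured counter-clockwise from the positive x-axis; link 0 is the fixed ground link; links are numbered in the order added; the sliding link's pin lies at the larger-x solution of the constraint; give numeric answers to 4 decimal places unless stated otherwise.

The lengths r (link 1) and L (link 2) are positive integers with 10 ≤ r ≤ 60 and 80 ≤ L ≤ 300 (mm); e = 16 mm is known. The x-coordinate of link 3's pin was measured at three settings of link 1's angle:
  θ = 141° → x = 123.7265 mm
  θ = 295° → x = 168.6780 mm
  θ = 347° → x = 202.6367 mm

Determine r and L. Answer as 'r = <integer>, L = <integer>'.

constraint per measurement: (x − r cos θ)² + (r sin θ − e)² = L²
subtracting the θ₁ and θ₂ equations cancels the r² and L² terms:
r = (x₁² − x₂²) / (2[(x₁cos θ₁ + e sin θ₁) − (x₂cos θ₂ + e sin θ₂)]) = 46.0000 → r = 46
L² = (x₁ − r cos θ₁)² + (r sin θ₁ − e)² = 25600.0138 → L = 160.0000 → L = 160
check at θ₃=347°: x = 202.6367 (printed 202.6367) ✓

r = 46, L = 160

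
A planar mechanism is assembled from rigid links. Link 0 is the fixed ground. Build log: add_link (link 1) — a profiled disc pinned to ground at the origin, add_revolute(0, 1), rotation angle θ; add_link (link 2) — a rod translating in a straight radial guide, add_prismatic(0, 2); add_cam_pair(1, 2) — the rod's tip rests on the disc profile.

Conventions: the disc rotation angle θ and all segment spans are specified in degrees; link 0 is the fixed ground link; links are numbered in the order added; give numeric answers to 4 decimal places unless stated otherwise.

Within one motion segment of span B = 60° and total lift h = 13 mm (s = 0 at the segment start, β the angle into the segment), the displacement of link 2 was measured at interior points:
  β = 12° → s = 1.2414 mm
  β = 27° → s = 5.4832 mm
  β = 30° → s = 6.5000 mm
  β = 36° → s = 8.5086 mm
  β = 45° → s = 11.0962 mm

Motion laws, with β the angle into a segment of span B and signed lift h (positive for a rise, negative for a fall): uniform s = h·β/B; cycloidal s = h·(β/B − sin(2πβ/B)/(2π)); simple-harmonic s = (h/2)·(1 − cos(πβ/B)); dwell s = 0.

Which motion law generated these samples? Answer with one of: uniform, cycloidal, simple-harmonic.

candidates at β/B = r: uniform s = h·r (linear in β); cycloidal s = h·(r − sin(2πr)/(2π)); simple-harmonic s = (h/2)(1 − cos(πr))
β=12°: printed 1.2414 | uniform 2.6000, cycloidal 0.6323, simple-harmonic 1.2414
β=27°: printed 5.4832 | uniform 5.8500, cycloidal 5.2106, simple-harmonic 5.4832
β=30°: printed 6.5000 | uniform 6.5000, cycloidal 6.5000, simple-harmonic 6.5000
β=36°: printed 8.5086 | uniform 7.8000, cycloidal 9.0161, simple-harmonic 8.5086
β=45°: printed 11.0962 | uniform 9.7500, cycloidal 11.8190, simple-harmonic 11.0962
only one law matches every sample → simple-harmonic

simple-harmonic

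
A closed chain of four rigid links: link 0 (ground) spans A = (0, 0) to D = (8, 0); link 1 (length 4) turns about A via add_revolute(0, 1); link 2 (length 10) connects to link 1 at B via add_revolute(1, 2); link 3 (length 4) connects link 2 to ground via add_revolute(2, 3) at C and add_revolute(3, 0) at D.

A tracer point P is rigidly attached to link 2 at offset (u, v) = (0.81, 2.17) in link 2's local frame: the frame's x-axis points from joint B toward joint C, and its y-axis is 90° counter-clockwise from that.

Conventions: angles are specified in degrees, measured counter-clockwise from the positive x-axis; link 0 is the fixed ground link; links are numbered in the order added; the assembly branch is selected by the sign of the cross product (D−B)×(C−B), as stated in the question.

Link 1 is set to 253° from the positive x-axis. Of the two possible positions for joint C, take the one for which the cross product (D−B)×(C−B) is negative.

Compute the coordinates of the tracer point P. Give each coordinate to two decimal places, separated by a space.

A=(0,0), D=(8.00,0)
B = A + 4.00·(cos253°, sin253°) = (-1.1695, -3.8252)
|BD| = 9.9354
circle(B,10.00) ∩ circle(D,4.00): a=9.1950, h=3.9309
  candidates: C₊=(5.8033,3.3428) cross=39.055; C₋=(8.8301,-3.9129) cross=-39.055
  branch - wants cross < 0 → take C=(8.8301,-3.9129) (cross=-39.055)
ex = (C−B)/|BC| = (1.0000,-0.0088); ey = (0.0088,1.0000)
P = B + 0.81·ex + 2.17·ey = (-0.3405,-1.6624)

-0.34 -1.66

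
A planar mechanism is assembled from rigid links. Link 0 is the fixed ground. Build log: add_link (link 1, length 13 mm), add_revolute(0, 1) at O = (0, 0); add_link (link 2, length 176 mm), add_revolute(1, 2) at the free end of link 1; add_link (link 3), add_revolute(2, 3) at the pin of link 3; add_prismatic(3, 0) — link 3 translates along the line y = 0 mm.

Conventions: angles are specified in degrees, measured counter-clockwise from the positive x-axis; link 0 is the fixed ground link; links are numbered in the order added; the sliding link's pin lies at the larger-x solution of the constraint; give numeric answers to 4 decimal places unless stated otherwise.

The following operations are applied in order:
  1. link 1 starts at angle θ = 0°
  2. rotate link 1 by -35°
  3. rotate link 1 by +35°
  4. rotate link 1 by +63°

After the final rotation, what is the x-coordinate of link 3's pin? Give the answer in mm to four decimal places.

geometry: r = 13 mm, L = 176 mm, e = 0 mm; θ starts at 0°
rotate link 1 by -35°: θ ← 0° -35° = -35°
rotate link 1 by +35°: θ ← -35° +35° = 0°
rotate link 1 by +63°: θ ← 0° +63° = 63°
crank pin P = (r cos θ, r sin θ) = (5.901876, 11.583085)
h = r sin θ − e = 11.583085 − 0 = 11.583085
x = r cos θ + √(L² − h²) = 5.901876 + 175.618428 = 181.520304

181.5203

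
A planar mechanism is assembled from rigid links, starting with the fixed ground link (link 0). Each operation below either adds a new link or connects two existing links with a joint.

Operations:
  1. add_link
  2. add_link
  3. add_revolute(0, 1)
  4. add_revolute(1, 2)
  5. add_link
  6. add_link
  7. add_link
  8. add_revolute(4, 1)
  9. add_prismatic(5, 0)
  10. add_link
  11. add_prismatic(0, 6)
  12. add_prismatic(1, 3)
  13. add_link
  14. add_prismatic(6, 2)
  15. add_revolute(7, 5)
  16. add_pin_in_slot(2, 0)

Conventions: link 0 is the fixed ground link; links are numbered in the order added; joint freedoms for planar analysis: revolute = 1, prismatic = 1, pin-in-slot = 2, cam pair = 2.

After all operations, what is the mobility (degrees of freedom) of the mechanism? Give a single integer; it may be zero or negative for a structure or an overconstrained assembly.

L=1 J1=0 J2=0
add link → L=2 J1=0 J2=0
add link → L=3 J1=0 J2=0
R@0,1 dof=1 J1 → L=3 J1=1 J2=0
R@1,2 dof=1 J1 → L=3 J1=2 J2=0
add link → L=4 J1=2 J2=0
add link → L=5 J1=2 J2=0
add link → L=6 J1=2 J2=0
R@4,1 dof=1 J1 → L=6 J1=3 J2=0
P@5,0 dof=1 J1 → L=6 J1=4 J2=0
add link → L=7 J1=4 J2=0
P@0,6 dof=1 J1 → L=7 J1=5 J2=0
P@1,3 dof=1 J1 → L=7 J1=6 J2=0
add link → L=8 J1=6 J2=0
P@6,2 dof=1 J1 → L=8 J1=7 J2=0
R@7,5 dof=1 J1 → L=8 J1=8 J2=0
PS@2,0 dof=2 J2 → L=8 J1=8 J2=1
M=3(L−1)−2J1−J2=3·7−2·8−1=4

M = 4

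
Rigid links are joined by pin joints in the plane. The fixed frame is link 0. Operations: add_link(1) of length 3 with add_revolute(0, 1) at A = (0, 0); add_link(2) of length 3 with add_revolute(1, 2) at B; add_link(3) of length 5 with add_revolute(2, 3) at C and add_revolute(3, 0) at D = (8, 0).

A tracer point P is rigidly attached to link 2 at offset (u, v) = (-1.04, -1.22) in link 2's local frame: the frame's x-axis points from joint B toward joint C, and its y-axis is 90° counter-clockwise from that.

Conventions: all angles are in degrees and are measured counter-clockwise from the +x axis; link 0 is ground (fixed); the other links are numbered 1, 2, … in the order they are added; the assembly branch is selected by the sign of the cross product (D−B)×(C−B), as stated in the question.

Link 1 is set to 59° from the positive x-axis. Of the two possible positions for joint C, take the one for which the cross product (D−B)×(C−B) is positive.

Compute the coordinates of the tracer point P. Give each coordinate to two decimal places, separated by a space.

A=(0,0), D=(8.00,0)
B = A + 3.00·(cos59°, sin59°) = (1.5451, 2.5715)
|BD| = 6.9482
circle(B,3.00) ∩ circle(D,5.00): a=2.3228, h=1.8986
  candidates: C₊=(4.4056,3.4757) cross=13.192; C₋=(3.0003,-0.0520) cross=-13.192
  branch + wants cross > 0 → take C=(4.4056,3.4757) (cross=13.192)
ex = (C−B)/|BC| = (0.9535,0.3014); ey = (-0.3014,0.9535)
P = B + -1.04·ex + -1.22·ey = (0.9212,1.0948)

0.92 1.09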